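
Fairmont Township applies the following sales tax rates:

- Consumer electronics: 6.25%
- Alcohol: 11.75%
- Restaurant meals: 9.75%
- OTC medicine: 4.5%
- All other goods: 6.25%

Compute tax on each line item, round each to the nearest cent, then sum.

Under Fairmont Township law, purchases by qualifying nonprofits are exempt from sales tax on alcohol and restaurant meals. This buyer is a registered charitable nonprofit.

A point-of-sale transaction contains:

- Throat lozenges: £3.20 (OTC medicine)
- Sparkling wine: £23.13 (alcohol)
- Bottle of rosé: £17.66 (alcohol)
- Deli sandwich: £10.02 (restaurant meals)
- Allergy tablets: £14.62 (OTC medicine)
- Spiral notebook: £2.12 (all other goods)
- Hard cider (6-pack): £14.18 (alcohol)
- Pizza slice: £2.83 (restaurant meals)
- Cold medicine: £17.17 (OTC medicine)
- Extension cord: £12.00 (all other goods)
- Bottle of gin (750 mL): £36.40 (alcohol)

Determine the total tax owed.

Throat lozenges £3.20: OTC medicine → 4.5% → £0.14
Sparkling wine £23.13: alcohol, buyer-exempt → 0% → £0.00
Bottle of rosé £17.66: alcohol, buyer-exempt → 0% → £0.00
Deli sandwich £10.02: restaurant meals, buyer-exempt → 0% → £0.00
Allergy tablets £14.62: OTC medicine → 4.5% → £0.66
Spiral notebook £2.12: all other goods → 6.25% → £0.13
Hard cider (6-pack) £14.18: alcohol, buyer-exempt → 0% → £0.00
Pizza slice £2.83: restaurant meals, buyer-exempt → 0% → £0.00
Cold medicine £17.17: OTC medicine → 4.5% → £0.77
Extension cord £12.00: all other goods → 6.25% → £0.75
Bottle of gin (750 mL) £36.40: alcohol, buyer-exempt → 0% → £0.00
Total tax = £0.14 + £0.66 + £0.13 + £0.77 + £0.75 = £2.45

£2.45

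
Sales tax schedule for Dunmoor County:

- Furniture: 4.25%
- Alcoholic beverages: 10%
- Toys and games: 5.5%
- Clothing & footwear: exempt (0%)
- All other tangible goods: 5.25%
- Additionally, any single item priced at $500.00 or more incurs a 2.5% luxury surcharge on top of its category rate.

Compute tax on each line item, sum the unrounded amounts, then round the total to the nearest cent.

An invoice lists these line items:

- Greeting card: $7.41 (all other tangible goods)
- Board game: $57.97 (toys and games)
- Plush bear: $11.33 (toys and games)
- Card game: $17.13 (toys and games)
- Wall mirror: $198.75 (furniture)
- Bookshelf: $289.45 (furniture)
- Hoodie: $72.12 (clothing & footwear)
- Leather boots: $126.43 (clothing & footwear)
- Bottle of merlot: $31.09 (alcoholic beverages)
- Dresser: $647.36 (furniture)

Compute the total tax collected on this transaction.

Greeting card $7.41: all other tangible goods → 5.25% → $0.389025
Board game $57.97: toys and games → 5.5% → $3.18835
Plush bear $11.33: toys and games → 5.5% → $0.62315
Card game $17.13: toys and games → 5.5% → $0.94215
Wall mirror $198.75: furniture → 4.25% → $8.446875
Bookshelf $289.45: furniture → 4.25% → $12.301625
Hoodie $72.12: clothing & footwear → 0% → $0.00
Leather boots $126.43: clothing & footwear → 0% → $0.00
Bottle of merlot $31.09: alcoholic beverages → 10% → $3.109
Dresser $647.36: furniture → 4.25% + 2.5% surcharge = 6.75% → $43.6968
Unrounded tax sum = $72.696975 → $72.70

$72.70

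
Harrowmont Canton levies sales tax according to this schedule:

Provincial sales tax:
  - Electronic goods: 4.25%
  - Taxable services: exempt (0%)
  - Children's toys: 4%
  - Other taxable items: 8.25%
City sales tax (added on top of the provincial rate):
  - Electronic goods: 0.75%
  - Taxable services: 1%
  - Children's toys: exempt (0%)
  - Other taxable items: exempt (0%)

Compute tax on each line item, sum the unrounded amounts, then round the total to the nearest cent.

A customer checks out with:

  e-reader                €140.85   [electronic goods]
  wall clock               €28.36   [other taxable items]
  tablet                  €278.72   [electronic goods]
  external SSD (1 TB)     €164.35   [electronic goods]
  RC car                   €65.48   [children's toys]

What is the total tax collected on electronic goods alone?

€29.20

E-reader €140.85: electronic goods → 4.25% + 0.75% city = 5% → €7.0425
Tablet €278.72: electronic goods → 4.25% + 0.75% city = 5% → €13.936
External SSD (1 TB) €164.35: electronic goods → 4.25% + 0.75% city = 5% → €8.2175
Tax on electronic goods: unrounded sum = €29.196 → €29.20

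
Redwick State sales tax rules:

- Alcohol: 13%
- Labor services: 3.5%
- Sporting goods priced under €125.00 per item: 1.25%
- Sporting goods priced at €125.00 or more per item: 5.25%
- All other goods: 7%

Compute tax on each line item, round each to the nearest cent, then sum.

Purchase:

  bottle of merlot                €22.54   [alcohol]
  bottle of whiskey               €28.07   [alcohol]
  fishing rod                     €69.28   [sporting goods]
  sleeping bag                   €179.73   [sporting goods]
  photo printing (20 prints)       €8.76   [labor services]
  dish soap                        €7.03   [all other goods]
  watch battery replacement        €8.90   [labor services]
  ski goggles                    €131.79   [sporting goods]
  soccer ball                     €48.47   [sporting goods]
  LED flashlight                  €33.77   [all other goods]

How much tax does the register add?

€27.89

Bottle of merlot €22.54: alcohol → 13% → €2.93
Bottle of whiskey €28.07: alcohol → 13% → €3.65
Fishing rod €69.28: sporting goods, under €125.00 → 1.25% → €0.87
Sleeping bag €179.73: sporting goods, €125.00 or more → 5.25% → €9.44
Photo printing (20 prints) €8.76: labor services → 3.5% → €0.31
Dish soap €7.03: all other goods → 7% → €0.49
Watch battery replacement €8.90: labor services → 3.5% → €0.31
Ski goggles €131.79: sporting goods, €125.00 or more → 5.25% → €6.92
Soccer ball €48.47: sporting goods, under €125.00 → 1.25% → €0.61
LED flashlight €33.77: all other goods → 7% → €2.36
Total tax = €2.93 + €3.65 + €0.87 + €9.44 + €0.31 + €0.49 + €0.31 + €6.92 + €0.61 + €2.36 = €27.89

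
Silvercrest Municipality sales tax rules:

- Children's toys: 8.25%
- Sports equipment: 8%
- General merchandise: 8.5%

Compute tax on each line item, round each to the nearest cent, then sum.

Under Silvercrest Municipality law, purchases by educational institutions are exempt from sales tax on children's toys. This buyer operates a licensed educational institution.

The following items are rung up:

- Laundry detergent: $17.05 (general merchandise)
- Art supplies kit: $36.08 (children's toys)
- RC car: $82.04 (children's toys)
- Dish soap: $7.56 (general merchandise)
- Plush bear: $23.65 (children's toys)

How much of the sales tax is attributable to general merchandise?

$2.09

Laundry detergent $17.05: general merchandise → 8.5% → $1.45
Dish soap $7.56: general merchandise → 8.5% → $0.64
Tax on general merchandise = $1.45 + $0.64 = $2.09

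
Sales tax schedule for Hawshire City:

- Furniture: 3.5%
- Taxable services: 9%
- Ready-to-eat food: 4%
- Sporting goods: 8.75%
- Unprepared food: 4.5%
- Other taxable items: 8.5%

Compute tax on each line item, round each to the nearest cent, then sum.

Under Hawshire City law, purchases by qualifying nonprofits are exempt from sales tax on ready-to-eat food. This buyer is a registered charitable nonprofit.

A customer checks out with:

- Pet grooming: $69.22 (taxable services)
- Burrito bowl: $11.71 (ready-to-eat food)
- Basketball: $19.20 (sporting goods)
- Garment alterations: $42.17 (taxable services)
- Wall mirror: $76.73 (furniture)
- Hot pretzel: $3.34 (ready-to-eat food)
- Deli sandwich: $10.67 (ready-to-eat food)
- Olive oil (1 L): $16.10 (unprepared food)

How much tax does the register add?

$15.12

Pet grooming $69.22: taxable services → 9% → $6.23
Burrito bowl $11.71: ready-to-eat food, buyer-exempt → 0% → $0.00
Basketball $19.20: sporting goods → 8.75% → $1.68
Garment alterations $42.17: taxable services → 9% → $3.80
Wall mirror $76.73: furniture → 3.5% → $2.69
Hot pretzel $3.34: ready-to-eat food, buyer-exempt → 0% → $0.00
Deli sandwich $10.67: ready-to-eat food, buyer-exempt → 0% → $0.00
Olive oil (1 L) $16.10: unprepared food → 4.5% → $0.72
Total tax = $6.23 + $1.68 + $3.80 + $2.69 + $0.72 = $15.12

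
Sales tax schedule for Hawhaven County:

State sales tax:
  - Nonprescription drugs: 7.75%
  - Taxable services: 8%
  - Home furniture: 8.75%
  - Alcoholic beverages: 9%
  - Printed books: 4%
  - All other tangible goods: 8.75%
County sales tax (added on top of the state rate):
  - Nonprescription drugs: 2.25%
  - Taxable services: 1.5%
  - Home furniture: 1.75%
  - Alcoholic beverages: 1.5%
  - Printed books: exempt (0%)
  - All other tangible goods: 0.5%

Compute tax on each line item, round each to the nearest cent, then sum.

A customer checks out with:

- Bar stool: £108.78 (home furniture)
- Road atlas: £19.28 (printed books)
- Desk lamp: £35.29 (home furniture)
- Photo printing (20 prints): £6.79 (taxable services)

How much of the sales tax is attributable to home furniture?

Bar stool £108.78: home furniture → 8.75% + 1.75% county = 10.5% → £11.42
Desk lamp £35.29: home furniture → 8.75% + 1.75% county = 10.5% → £3.71
Tax on home furniture = £11.42 + £3.71 = £15.13

£15.13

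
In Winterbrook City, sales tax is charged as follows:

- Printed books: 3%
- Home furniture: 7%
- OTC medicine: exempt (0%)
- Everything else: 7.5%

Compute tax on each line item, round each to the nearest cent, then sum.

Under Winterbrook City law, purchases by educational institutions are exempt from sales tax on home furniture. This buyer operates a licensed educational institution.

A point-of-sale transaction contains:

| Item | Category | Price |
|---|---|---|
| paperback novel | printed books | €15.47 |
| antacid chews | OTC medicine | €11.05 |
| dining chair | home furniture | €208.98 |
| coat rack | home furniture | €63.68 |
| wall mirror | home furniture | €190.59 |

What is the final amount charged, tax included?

€490.23

Paperback novel €15.47: printed books → 3% → €0.46
Antacid chews €11.05: OTC medicine → 0% → €0.00
Dining chair €208.98: home furniture, buyer-exempt → 0% → €0.00
Coat rack €63.68: home furniture, buyer-exempt → 0% → €0.00
Wall mirror €190.59: home furniture, buyer-exempt → 0% → €0.00
Subtotal = €489.77; tax = €0.46; total due = €490.23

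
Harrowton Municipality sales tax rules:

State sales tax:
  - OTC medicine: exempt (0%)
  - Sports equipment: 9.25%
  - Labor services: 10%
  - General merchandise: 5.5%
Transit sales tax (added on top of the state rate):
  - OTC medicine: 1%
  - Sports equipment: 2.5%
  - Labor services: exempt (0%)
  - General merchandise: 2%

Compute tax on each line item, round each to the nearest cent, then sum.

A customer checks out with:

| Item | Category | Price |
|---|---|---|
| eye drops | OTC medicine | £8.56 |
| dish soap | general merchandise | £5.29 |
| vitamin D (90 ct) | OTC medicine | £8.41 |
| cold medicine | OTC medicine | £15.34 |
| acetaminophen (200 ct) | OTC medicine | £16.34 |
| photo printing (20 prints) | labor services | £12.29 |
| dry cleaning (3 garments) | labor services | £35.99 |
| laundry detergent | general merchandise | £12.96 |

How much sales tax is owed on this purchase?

£6.68

Eye drops £8.56: OTC medicine → 0% + 1% transit = 1% → £0.09
Dish soap £5.29: general merchandise → 5.5% + 2% transit = 7.5% → £0.40
Vitamin D (90 ct) £8.41: OTC medicine → 0% + 1% transit = 1% → £0.08
Cold medicine £15.34: OTC medicine → 0% + 1% transit = 1% → £0.15
Acetaminophen (200 ct) £16.34: OTC medicine → 0% + 1% transit = 1% → £0.16
Photo printing (20 prints) £12.29: labor services → 10% + 0% transit = 10% → £1.23
Dry cleaning (3 garments) £35.99: labor services → 10% + 0% transit = 10% → £3.60
Laundry detergent £12.96: general merchandise → 5.5% + 2% transit = 7.5% → £0.97
Total tax = £0.09 + £0.40 + £0.08 + £0.15 + £0.16 + £1.23 + £3.60 + £0.97 = £6.68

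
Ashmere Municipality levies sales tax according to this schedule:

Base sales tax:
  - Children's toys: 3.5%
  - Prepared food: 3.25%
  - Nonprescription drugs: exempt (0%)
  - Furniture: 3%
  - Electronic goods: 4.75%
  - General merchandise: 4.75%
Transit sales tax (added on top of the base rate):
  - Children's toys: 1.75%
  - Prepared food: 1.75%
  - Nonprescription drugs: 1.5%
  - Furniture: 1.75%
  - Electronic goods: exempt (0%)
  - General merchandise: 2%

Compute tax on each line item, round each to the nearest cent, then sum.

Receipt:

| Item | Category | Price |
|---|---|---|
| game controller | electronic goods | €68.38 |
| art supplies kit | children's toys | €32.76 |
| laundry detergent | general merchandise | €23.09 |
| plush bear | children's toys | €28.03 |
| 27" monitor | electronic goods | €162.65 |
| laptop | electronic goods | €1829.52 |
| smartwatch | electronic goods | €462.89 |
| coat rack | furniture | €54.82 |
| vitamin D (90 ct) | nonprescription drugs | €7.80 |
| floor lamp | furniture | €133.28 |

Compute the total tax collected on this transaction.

€133.67

Game controller €68.38: electronic goods → 4.75% + 0% transit = 4.75% → €3.25
Art supplies kit €32.76: children's toys → 3.5% + 1.75% transit = 5.25% → €1.72
Laundry detergent €23.09: general merchandise → 4.75% + 2% transit = 6.75% → €1.56
Plush bear €28.03: children's toys → 3.5% + 1.75% transit = 5.25% → €1.47
27" monitor €162.65: electronic goods → 4.75% + 0% transit = 4.75% → €7.73
Laptop €1829.52: electronic goods → 4.75% + 0% transit = 4.75% → €86.90
Smartwatch €462.89: electronic goods → 4.75% + 0% transit = 4.75% → €21.99
Coat rack €54.82: furniture → 3% + 1.75% transit = 4.75% → €2.60
Vitamin D (90 ct) €7.80: nonprescription drugs → 0% + 1.5% transit = 1.5% → €0.12
Floor lamp €133.28: furniture → 3% + 1.75% transit = 4.75% → €6.33
Total tax = €3.25 + €1.72 + €1.56 + €1.47 + €7.73 + €86.90 + €21.99 + €2.60 + €0.12 + €6.33 = €133.67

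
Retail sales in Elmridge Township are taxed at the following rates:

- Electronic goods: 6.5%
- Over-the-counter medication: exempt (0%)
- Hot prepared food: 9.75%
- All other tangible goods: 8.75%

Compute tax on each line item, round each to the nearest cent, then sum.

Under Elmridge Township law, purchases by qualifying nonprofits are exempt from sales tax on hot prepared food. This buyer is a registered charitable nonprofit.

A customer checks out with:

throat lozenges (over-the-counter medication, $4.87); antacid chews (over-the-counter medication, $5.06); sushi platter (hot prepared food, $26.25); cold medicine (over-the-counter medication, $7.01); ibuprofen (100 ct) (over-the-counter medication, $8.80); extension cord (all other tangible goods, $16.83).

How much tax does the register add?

Throat lozenges $4.87: over-the-counter medication → 0% → $0.00
Antacid chews $5.06: over-the-counter medication → 0% → $0.00
Sushi platter $26.25: hot prepared food, buyer-exempt → 0% → $0.00
Cold medicine $7.01: over-the-counter medication → 0% → $0.00
Ibuprofen (100 ct) $8.80: over-the-counter medication → 0% → $0.00
Extension cord $16.83: all other tangible goods → 8.75% → $1.47
Total tax = $1.47

$1.47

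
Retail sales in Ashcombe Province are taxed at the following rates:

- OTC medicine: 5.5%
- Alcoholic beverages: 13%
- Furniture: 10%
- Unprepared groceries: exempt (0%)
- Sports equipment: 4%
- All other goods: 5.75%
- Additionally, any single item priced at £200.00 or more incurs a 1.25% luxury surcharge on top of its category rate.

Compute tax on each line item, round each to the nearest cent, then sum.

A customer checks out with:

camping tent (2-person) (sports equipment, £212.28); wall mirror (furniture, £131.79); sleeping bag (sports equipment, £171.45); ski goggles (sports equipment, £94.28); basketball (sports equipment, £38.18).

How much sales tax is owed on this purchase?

Camping tent (2-person) £212.28: sports equipment → 4% + 1.25% surcharge = 5.25% → £11.14
Wall mirror £131.79: furniture → 10% → £13.18
Sleeping bag £171.45: sports equipment → 4% → £6.86
Ski goggles £94.28: sports equipment → 4% → £3.77
Basketball £38.18: sports equipment → 4% → £1.53
Total tax = £11.14 + £13.18 + £6.86 + £3.77 + £1.53 = £36.48

£36.48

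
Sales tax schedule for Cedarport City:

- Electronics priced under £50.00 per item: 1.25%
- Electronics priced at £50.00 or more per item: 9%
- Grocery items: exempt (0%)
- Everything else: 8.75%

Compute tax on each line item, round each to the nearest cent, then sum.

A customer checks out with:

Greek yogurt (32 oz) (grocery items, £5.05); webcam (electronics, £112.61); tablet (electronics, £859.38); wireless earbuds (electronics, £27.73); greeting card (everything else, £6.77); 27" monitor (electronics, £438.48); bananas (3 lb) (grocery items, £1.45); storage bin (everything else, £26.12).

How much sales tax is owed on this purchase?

£130.16

Greek yogurt (32 oz) £5.05: grocery items → 0% → £0.00
Webcam £112.61: electronics, £50.00 or more → 9% → £10.13
Tablet £859.38: electronics, £50.00 or more → 9% → £77.34
Wireless earbuds £27.73: electronics, under £50.00 → 1.25% → £0.35
Greeting card £6.77: everything else → 8.75% → £0.59
27" monitor £438.48: electronics, £50.00 or more → 9% → £39.46
Bananas (3 lb) £1.45: grocery items → 0% → £0.00
Storage bin £26.12: everything else → 8.75% → £2.29
Total tax = £10.13 + £77.34 + £0.35 + £0.59 + £39.46 + £2.29 = £130.16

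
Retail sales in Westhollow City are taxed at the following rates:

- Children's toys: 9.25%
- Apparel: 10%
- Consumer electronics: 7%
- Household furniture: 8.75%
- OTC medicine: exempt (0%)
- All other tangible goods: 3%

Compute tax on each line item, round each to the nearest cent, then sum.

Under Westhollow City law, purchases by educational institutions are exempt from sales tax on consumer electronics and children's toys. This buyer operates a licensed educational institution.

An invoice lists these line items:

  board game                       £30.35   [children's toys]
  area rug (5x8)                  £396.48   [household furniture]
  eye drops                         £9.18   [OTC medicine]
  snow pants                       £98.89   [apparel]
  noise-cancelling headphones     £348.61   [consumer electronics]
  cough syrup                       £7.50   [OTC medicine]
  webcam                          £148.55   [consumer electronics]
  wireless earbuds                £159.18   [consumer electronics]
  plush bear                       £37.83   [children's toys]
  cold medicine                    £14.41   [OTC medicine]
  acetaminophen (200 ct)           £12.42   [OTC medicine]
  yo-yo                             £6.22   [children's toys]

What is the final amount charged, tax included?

£1314.20

Board game £30.35: children's toys, buyer-exempt → 0% → £0.00
Area rug (5x8) £396.48: household furniture → 8.75% → £34.69
Eye drops £9.18: OTC medicine → 0% → £0.00
Snow pants £98.89: apparel → 10% → £9.89
Noise-cancelling headphones £348.61: consumer electronics, buyer-exempt → 0% → £0.00
Cough syrup £7.50: OTC medicine → 0% → £0.00
Webcam £148.55: consumer electronics, buyer-exempt → 0% → £0.00
Wireless earbuds £159.18: consumer electronics, buyer-exempt → 0% → £0.00
Plush bear £37.83: children's toys, buyer-exempt → 0% → £0.00
Cold medicine £14.41: OTC medicine → 0% → £0.00
Acetaminophen (200 ct) £12.42: OTC medicine → 0% → £0.00
Yo-yo £6.22: children's toys, buyer-exempt → 0% → £0.00
Subtotal = £1269.62; tax = £44.58; total due = £1314.20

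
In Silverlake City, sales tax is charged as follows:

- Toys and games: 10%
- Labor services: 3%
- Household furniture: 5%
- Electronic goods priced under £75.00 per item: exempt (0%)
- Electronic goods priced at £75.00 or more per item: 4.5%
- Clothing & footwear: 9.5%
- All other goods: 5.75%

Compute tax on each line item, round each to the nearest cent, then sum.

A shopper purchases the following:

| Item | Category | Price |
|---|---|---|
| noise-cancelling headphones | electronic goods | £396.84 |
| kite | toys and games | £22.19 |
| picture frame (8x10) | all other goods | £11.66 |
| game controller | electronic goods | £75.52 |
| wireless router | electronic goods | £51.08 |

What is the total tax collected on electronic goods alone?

Noise-cancelling headphones £396.84: electronic goods, £75.00 or more → 4.5% → £17.86
Game controller £75.52: electronic goods, £75.00 or more → 4.5% → £3.40
Wireless router £51.08: electronic goods, under £75.00 → 0% → £0.00
Tax on electronic goods = £17.86 + £3.40 + £0.00 = £21.26

£21.26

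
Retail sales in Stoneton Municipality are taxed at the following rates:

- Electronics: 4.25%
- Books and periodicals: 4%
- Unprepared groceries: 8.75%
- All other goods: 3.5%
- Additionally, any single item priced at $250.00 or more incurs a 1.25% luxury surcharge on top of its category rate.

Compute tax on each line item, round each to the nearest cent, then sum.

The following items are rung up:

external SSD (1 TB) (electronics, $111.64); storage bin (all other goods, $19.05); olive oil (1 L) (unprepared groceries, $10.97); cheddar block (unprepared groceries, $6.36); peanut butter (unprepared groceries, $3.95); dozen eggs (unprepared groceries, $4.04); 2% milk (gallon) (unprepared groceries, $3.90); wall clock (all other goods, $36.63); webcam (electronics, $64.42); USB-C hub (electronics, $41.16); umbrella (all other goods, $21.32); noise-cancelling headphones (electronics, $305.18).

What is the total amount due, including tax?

$659.89

External SSD (1 TB) $111.64: electronics → 4.25% → $4.74
Storage bin $19.05: all other goods → 3.5% → $0.67
Olive oil (1 L) $10.97: unprepared groceries → 8.75% → $0.96
Cheddar block $6.36: unprepared groceries → 8.75% → $0.56
Peanut butter $3.95: unprepared groceries → 8.75% → $0.35
Dozen eggs $4.04: unprepared groceries → 8.75% → $0.35
2% milk (gallon) $3.90: unprepared groceries → 8.75% → $0.34
Wall clock $36.63: all other goods → 3.5% → $1.28
Webcam $64.42: electronics → 4.25% → $2.74
USB-C hub $41.16: electronics → 4.25% → $1.75
Umbrella $21.32: all other goods → 3.5% → $0.75
Noise-cancelling headphones $305.18: electronics → 4.25% + 1.25% surcharge = 5.5% → $16.78
Subtotal = $628.62; tax = $31.27; total due = $659.89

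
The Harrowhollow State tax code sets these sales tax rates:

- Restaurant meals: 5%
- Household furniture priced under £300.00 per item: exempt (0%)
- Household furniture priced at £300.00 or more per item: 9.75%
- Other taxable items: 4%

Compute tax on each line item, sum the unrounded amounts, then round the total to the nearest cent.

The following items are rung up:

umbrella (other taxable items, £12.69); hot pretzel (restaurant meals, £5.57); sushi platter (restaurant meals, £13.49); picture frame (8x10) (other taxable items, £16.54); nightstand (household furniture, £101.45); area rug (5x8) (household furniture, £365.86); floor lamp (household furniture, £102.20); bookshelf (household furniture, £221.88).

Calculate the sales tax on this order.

£37.79

Umbrella £12.69: other taxable items → 4% → £0.5076
Hot pretzel £5.57: restaurant meals → 5% → £0.2785
Sushi platter £13.49: restaurant meals → 5% → £0.6745
Picture frame (8x10) £16.54: other taxable items → 4% → £0.6616
Nightstand £101.45: household furniture, under £300.00 → 0% → £0.00
Area rug (5x8) £365.86: household furniture, £300.00 or more → 9.75% → £35.67135
Floor lamp £102.20: household furniture, under £300.00 → 0% → £0.00
Bookshelf £221.88: household furniture, under £300.00 → 0% → £0.00
Unrounded tax sum = £37.79355 → £37.79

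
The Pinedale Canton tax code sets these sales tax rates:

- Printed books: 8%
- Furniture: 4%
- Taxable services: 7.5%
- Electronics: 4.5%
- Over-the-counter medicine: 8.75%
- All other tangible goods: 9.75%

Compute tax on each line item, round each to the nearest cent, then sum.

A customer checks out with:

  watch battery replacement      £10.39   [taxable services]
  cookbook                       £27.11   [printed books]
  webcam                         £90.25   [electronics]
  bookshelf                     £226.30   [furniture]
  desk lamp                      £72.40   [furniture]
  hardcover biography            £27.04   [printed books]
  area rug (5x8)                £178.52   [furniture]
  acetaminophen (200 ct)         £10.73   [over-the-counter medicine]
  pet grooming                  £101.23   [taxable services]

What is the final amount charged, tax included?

Watch battery replacement £10.39: taxable services → 7.5% → £0.78
Cookbook £27.11: printed books → 8% → £2.17
Webcam £90.25: electronics → 4.5% → £4.06
Bookshelf £226.30: furniture → 4% → £9.05
Desk lamp £72.40: furniture → 4% → £2.90
Hardcover biography £27.04: printed books → 8% → £2.16
Area rug (5x8) £178.52: furniture → 4% → £7.14
Acetaminophen (200 ct) £10.73: over-the-counter medicine → 8.75% → £0.94
Pet grooming £101.23: taxable services → 7.5% → £7.59
Subtotal = £743.97; tax = £36.79; total due = £780.76

£780.76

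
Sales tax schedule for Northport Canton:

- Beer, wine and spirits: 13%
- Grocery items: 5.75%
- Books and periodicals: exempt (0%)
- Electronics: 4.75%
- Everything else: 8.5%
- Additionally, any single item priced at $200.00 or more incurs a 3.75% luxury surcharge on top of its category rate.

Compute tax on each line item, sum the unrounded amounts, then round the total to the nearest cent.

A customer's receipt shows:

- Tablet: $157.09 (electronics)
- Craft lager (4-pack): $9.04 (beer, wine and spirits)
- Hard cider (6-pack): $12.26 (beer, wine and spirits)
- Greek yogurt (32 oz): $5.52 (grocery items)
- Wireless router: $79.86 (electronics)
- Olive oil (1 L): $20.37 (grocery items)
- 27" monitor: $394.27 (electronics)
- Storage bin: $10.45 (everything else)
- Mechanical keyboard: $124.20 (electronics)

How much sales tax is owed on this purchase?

Tablet $157.09: electronics → 4.75% → $7.461775
Craft lager (4-pack) $9.04: beer, wine and spirits → 13% → $1.1752
Hard cider (6-pack) $12.26: beer, wine and spirits → 13% → $1.5938
Greek yogurt (32 oz) $5.52: grocery items → 5.75% → $0.3174
Wireless router $79.86: electronics → 4.75% → $3.79335
Olive oil (1 L) $20.37: grocery items → 5.75% → $1.171275
27" monitor $394.27: electronics → 4.75% + 3.75% surcharge = 8.5% → $33.51295
Storage bin $10.45: everything else → 8.5% → $0.88825
Mechanical keyboard $124.20: electronics → 4.75% → $5.8995
Unrounded tax sum = $55.8135 → $55.81

$55.81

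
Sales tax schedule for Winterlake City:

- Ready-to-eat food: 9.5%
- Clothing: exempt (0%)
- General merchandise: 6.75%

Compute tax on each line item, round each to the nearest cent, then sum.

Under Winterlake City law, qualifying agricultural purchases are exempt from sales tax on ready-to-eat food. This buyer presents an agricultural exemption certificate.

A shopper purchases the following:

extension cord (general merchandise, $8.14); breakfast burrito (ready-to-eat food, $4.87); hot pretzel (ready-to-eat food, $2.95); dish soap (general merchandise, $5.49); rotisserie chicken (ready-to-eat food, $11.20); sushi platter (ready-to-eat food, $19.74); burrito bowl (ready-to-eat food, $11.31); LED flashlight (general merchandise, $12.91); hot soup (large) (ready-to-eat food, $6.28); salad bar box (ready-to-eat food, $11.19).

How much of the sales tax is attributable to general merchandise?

Extension cord $8.14: general merchandise → 6.75% → $0.55
Dish soap $5.49: general merchandise → 6.75% → $0.37
LED flashlight $12.91: general merchandise → 6.75% → $0.87
Tax on general merchandise = $0.55 + $0.37 + $0.87 = $1.79

$1.79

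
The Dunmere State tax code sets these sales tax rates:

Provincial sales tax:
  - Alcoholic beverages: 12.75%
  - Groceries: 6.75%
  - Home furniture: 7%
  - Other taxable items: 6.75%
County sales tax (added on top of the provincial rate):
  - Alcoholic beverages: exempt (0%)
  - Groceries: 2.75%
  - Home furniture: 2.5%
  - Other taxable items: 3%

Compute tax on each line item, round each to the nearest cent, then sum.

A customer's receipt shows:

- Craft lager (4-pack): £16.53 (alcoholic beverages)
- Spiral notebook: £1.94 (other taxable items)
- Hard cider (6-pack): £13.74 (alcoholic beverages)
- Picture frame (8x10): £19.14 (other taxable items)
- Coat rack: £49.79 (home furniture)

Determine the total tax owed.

Craft lager (4-pack) £16.53: alcoholic beverages → 12.75% + 0% county = 12.75% → £2.11
Spiral notebook £1.94: other taxable items → 6.75% + 3% county = 9.75% → £0.19
Hard cider (6-pack) £13.74: alcoholic beverages → 12.75% + 0% county = 12.75% → £1.75
Picture frame (8x10) £19.14: other taxable items → 6.75% + 3% county = 9.75% → £1.87
Coat rack £49.79: home furniture → 7% + 2.5% county = 9.5% → £4.73
Total tax = £2.11 + £0.19 + £1.75 + £1.87 + £4.73 = £10.65

£10.65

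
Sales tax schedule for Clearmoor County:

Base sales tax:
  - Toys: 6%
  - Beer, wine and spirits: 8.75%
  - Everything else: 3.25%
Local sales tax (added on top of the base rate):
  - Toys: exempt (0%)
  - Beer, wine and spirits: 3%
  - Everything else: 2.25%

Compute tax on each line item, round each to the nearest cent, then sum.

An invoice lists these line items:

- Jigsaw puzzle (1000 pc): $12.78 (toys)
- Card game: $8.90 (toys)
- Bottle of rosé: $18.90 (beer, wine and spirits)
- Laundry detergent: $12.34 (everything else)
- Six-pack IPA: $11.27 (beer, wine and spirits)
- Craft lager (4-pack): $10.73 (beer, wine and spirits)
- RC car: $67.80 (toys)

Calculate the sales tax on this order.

$10.85

Jigsaw puzzle (1000 pc) $12.78: toys → 6% + 0% local = 6% → $0.77
Card game $8.90: toys → 6% + 0% local = 6% → $0.53
Bottle of rosé $18.90: beer, wine and spirits → 8.75% + 3% local = 11.75% → $2.22
Laundry detergent $12.34: everything else → 3.25% + 2.25% local = 5.5% → $0.68
Six-pack IPA $11.27: beer, wine and spirits → 8.75% + 3% local = 11.75% → $1.32
Craft lager (4-pack) $10.73: beer, wine and spirits → 8.75% + 3% local = 11.75% → $1.26
RC car $67.80: toys → 6% + 0% local = 6% → $4.07
Total tax = $0.77 + $0.53 + $2.22 + $0.68 + $1.32 + $1.26 + $4.07 = $10.85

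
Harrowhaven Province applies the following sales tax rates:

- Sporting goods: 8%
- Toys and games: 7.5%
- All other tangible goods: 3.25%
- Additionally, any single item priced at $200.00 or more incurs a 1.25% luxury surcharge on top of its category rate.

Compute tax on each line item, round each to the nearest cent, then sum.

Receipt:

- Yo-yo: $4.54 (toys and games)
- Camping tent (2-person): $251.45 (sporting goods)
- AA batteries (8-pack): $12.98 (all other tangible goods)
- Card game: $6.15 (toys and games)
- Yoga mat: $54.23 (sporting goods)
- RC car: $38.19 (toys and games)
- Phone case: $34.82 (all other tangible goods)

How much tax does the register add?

$32.81

Yo-yo $4.54: toys and games → 7.5% → $0.34
Camping tent (2-person) $251.45: sporting goods → 8% + 1.25% surcharge = 9.25% → $23.26
AA batteries (8-pack) $12.98: all other tangible goods → 3.25% → $0.42
Card game $6.15: toys and games → 7.5% → $0.46
Yoga mat $54.23: sporting goods → 8% → $4.34
RC car $38.19: toys and games → 7.5% → $2.86
Phone case $34.82: all other tangible goods → 3.25% → $1.13
Total tax = $0.34 + $23.26 + $0.42 + $0.46 + $4.34 + $2.86 + $1.13 = $32.81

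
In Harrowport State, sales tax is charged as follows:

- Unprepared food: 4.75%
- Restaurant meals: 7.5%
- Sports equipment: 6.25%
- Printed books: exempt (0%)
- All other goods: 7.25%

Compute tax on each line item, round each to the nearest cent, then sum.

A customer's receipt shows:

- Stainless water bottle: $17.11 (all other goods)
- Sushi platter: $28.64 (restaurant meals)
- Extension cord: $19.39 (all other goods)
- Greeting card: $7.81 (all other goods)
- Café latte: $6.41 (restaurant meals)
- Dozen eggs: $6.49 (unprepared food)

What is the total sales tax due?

Stainless water bottle $17.11: all other goods → 7.25% → $1.24
Sushi platter $28.64: restaurant meals → 7.5% → $2.15
Extension cord $19.39: all other goods → 7.25% → $1.41
Greeting card $7.81: all other goods → 7.25% → $0.57
Café latte $6.41: restaurant meals → 7.5% → $0.48
Dozen eggs $6.49: unprepared food → 4.75% → $0.31
Total tax = $1.24 + $2.15 + $1.41 + $0.57 + $0.48 + $0.31 = $6.16

$6.16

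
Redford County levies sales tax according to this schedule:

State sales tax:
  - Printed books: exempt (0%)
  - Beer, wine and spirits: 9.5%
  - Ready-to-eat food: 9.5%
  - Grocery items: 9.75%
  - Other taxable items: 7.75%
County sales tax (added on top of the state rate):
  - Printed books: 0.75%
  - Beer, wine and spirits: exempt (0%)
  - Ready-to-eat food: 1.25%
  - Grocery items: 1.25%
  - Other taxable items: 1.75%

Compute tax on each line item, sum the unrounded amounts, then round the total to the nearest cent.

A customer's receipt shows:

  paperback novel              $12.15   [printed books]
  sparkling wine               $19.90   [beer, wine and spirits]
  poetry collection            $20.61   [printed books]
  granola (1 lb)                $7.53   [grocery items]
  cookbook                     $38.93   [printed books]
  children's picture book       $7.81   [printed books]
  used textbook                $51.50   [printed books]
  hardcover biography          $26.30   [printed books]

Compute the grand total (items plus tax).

$188.63

Paperback novel $12.15: printed books → 0% + 0.75% county = 0.75% → $0.091125
Sparkling wine $19.90: beer, wine and spirits → 9.5% + 0% county = 9.5% → $1.8905
Poetry collection $20.61: printed books → 0% + 0.75% county = 0.75% → $0.154575
Granola (1 lb) $7.53: grocery items → 9.75% + 1.25% county = 11% → $0.8283
Cookbook $38.93: printed books → 0% + 0.75% county = 0.75% → $0.291975
Children's picture book $7.81: printed books → 0% + 0.75% county = 0.75% → $0.058575
Used textbook $51.50: printed books → 0% + 0.75% county = 0.75% → $0.38625
Hardcover biography $26.30: printed books → 0% + 0.75% county = 0.75% → $0.19725
Subtotal = $184.73; unrounded tax = $3.89855 → $3.90; total due = $188.63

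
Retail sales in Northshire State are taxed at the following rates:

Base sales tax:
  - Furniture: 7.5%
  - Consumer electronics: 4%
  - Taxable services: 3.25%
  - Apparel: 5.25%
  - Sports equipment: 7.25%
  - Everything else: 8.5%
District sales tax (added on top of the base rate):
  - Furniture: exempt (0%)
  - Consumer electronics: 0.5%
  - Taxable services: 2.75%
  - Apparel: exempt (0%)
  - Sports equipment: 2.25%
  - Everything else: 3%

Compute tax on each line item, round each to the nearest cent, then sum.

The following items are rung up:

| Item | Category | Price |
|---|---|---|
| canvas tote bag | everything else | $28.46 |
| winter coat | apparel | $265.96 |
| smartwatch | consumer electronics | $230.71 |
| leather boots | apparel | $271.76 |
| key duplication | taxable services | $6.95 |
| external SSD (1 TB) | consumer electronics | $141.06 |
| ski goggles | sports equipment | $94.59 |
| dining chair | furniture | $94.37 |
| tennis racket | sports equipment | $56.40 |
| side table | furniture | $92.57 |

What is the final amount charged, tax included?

Canvas tote bag $28.46: everything else → 8.5% + 3% district = 11.5% → $3.27
Winter coat $265.96: apparel → 5.25% + 0% district = 5.25% → $13.96
Smartwatch $230.71: consumer electronics → 4% + 0.5% district = 4.5% → $10.38
Leather boots $271.76: apparel → 5.25% + 0% district = 5.25% → $14.27
Key duplication $6.95: taxable services → 3.25% + 2.75% district = 6% → $0.42
External SSD (1 TB) $141.06: consumer electronics → 4% + 0.5% district = 4.5% → $6.35
Ski goggles $94.59: sports equipment → 7.25% + 2.25% district = 9.5% → $8.99
Dining chair $94.37: furniture → 7.5% + 0% district = 7.5% → $7.08
Tennis racket $56.40: sports equipment → 7.25% + 2.25% district = 9.5% → $5.36
Side table $92.57: furniture → 7.5% + 0% district = 7.5% → $6.94
Subtotal = $1282.83; tax = $77.02; total due = $1359.85

$1359.85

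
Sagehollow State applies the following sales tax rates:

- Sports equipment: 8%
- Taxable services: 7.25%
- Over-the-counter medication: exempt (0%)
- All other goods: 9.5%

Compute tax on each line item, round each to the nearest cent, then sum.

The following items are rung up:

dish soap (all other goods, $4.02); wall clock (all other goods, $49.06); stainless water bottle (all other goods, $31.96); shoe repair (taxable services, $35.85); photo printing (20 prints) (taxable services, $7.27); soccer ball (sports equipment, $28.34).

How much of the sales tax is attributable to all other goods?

Dish soap $4.02: all other goods → 9.5% → $0.38
Wall clock $49.06: all other goods → 9.5% → $4.66
Stainless water bottle $31.96: all other goods → 9.5% → $3.04
Tax on all other goods = $0.38 + $4.66 + $3.04 = $8.08

$8.08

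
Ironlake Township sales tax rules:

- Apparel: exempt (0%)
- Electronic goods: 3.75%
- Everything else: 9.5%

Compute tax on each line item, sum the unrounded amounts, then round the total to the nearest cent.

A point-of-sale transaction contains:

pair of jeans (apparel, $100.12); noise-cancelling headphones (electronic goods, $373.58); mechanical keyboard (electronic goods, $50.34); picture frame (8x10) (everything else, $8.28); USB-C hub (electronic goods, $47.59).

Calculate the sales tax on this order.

Pair of jeans $100.12: apparel → 0% → $0.00
Noise-cancelling headphones $373.58: electronic goods → 3.75% → $14.00925
Mechanical keyboard $50.34: electronic goods → 3.75% → $1.88775
Picture frame (8x10) $8.28: everything else → 9.5% → $0.7866
USB-C hub $47.59: electronic goods → 3.75% → $1.784625
Unrounded tax sum = $18.468225 → $18.47

$18.47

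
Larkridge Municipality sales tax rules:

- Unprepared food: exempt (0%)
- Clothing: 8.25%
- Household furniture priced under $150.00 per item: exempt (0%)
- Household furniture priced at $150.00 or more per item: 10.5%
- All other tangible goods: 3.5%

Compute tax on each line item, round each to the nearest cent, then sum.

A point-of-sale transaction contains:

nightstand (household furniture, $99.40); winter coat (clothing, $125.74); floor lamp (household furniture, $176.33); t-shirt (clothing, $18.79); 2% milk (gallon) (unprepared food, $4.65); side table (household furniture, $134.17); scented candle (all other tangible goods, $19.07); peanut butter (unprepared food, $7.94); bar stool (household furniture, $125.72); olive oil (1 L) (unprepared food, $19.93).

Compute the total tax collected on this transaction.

Nightstand $99.40: household furniture, under $150.00 → 0% → $0.00
Winter coat $125.74: clothing → 8.25% → $10.37
Floor lamp $176.33: household furniture, $150.00 or more → 10.5% → $18.51
T-shirt $18.79: clothing → 8.25% → $1.55
2% milk (gallon) $4.65: unprepared food → 0% → $0.00
Side table $134.17: household furniture, under $150.00 → 0% → $0.00
Scented candle $19.07: all other tangible goods → 3.5% → $0.67
Peanut butter $7.94: unprepared food → 0% → $0.00
Bar stool $125.72: household furniture, under $150.00 → 0% → $0.00
Olive oil (1 L) $19.93: unprepared food → 0% → $0.00
Total tax = $10.37 + $18.51 + $1.55 + $0.67 = $31.10

$31.10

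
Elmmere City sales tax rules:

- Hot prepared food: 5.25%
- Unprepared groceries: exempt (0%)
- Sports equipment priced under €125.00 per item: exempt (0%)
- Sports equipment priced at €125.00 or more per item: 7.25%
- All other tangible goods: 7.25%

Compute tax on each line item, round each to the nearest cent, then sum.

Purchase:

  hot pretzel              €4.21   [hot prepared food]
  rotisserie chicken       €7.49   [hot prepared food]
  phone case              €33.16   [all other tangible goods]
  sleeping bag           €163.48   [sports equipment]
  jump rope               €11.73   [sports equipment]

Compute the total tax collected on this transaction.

Hot pretzel €4.21: hot prepared food → 5.25% → €0.22
Rotisserie chicken €7.49: hot prepared food → 5.25% → €0.39
Phone case €33.16: all other tangible goods → 7.25% → €2.40
Sleeping bag €163.48: sports equipment, €125.00 or more → 7.25% → €11.85
Jump rope €11.73: sports equipment, under €125.00 → 0% → €0.00
Total tax = €0.22 + €0.39 + €2.40 + €11.85 = €14.86

€14.86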